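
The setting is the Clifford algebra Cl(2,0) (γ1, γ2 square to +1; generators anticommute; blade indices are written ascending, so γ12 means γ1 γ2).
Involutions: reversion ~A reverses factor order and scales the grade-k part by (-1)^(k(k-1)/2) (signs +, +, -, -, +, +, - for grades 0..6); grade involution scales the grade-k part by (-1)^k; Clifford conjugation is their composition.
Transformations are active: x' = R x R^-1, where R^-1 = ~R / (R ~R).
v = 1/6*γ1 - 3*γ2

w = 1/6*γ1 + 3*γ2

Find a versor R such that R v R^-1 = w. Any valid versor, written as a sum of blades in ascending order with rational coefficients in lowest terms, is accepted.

Construction: equal norms (both 325/36) license R = v + w = 1/3*γ1 — nothing changes along that direction, while (v - w)/2 changes sign, so v maps onto w.
Answer: 1/3*γ1


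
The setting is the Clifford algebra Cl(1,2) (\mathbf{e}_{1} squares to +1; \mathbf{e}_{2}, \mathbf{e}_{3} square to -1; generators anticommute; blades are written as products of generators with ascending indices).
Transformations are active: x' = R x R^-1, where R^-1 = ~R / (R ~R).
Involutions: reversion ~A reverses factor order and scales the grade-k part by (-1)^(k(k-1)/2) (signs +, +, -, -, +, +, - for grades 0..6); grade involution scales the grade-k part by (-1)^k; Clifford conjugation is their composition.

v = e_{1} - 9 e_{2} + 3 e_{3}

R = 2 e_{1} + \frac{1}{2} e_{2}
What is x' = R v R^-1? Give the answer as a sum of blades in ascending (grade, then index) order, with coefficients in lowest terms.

~R = 2 e_{1} + \frac{1}{2} e_{2}, and R ~R = \frac{15}{4}, so R^-1 = ~R / (\frac{15}{4}).
R v = \frac{13}{2} - \frac{37}{2} e_{1} e_{2} + 6 e_{1} e_{3} + \frac{3}{2} e_{2} e_{3}
Answer: \frac{89}{15} e_{1} + \frac{161}{15} e_{2} - 3 e_{3}


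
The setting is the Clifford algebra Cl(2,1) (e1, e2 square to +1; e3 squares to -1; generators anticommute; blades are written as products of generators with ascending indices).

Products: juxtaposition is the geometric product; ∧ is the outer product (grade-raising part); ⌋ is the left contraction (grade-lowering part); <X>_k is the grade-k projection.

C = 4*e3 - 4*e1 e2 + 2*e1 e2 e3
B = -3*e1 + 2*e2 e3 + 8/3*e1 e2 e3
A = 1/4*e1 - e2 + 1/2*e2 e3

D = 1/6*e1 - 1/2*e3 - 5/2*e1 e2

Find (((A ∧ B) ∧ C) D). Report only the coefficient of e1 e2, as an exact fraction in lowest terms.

step 1: -3*e1 e2 - e1 e2 e3
step 2: -12*e1 e2 e3
step 3: -30*e3 - 6*e1 e2 - 2*e2 e3
Answer: -6


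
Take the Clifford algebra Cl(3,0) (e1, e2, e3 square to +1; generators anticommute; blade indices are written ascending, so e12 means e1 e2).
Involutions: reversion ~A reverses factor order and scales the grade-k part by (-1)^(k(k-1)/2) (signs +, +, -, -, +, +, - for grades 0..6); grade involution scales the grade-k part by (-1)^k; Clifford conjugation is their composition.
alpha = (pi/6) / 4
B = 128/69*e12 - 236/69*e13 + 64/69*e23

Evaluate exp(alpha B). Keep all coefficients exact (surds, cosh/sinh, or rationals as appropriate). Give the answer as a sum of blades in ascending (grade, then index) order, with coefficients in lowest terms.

B^2 term by term: the squares give (128/69)^2*(e12)^2 + (-236/69)^2*(e13)^2 + (64/69)^2*(e23)^2 = 16384/4761*(-1) + 55696/4761*(-1) + 4096/4761*(-1) = -16 (each basis 2-blade squares to minus the product of its generators' squares); cross terms between blades sharing an index anticommute and cancel. So B^2 = -16.
B^2 = -16 — the series telescopes trigonometrically here: l = 4, alpha*l = pi/6, so exp(alpha B) = cos(pi/6) + (sin(pi/6)/4)*B = sqrt(3)/2 + (1/8)*B.
Answer: sqrt(3)/2 + 16/69*e12 - 59/138*e13 + 8/69*e23


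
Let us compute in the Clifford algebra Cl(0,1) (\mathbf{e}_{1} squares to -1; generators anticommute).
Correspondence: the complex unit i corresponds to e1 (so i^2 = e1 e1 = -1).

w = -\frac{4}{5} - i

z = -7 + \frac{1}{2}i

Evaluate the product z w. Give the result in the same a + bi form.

In blades: z = -7 + \frac{1}{2} e_{1}, w = -\frac{4}{5} - e_{1}.
Distribute z over w term by term (generator squares from the signature, products reordered to ascending indices): (-7)*w = \frac{28}{5} + 7 e_{1}; (\frac{1}{2} e_{1})*w = \frac{1}{2} - \frac{2}{5} e_{1}.
Sum: \frac{61}{10} + \frac{33}{5} e_{1}; translating back through the correspondence:
Answer: \frac{61}{10} + \frac{33}{5}i


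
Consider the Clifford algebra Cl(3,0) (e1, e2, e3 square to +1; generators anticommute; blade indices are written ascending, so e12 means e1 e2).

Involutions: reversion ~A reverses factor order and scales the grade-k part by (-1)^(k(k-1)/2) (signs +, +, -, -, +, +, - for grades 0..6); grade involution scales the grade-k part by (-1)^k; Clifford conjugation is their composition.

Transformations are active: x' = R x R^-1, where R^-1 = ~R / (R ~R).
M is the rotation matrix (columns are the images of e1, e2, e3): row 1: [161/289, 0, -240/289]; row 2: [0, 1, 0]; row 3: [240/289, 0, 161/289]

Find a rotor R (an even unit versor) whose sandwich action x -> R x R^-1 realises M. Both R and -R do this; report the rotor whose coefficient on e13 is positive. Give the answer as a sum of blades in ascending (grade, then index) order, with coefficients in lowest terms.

Method: write R = a + b12*e12 + b13*e13 + b23*e23 with a^2 + b12^2 + b13^2 + b23^2 = 1 (so R^-1 = ~R). Expanding the columns R e_j ~R gives tr M = 4a^2 - 1 and, from the antisymmetric part, M21 - M12 = -4a*b12, M13 - M31 = 4a*b13, M32 - M23 = -4a*b23.
Here tr M = 611/289, so a^2 = (1 + tr M)/4 = 225/289 and a = ±15/17. Taking a = 15/17: M21 - M12 = 0, M13 - M31 = -480/289, M32 - M23 = 0, giving b12 = 0, b13 = -8/17, b23 = 0, i.e. R = 15/17 - 8/17*e13.
Its e13 coefficient is negative, so report the other preimage -R.
Answer: -15/17 + 8/17*e13. Why the constraint matters: R and -R act identically through the sandwich — M has trace 611/289 either way — so only the sign condition on e13 picks one of the two preimages.


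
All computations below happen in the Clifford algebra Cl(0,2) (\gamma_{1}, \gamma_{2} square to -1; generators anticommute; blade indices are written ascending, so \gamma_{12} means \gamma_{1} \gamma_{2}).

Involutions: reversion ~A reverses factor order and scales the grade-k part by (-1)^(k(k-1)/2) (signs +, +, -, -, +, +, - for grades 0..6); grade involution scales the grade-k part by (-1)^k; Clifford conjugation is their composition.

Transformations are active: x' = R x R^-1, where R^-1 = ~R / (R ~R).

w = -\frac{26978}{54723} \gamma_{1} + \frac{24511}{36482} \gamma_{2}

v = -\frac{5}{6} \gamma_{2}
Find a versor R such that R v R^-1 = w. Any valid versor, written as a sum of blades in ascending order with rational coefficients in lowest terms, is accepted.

Take R = v + w = -\frac{26978}{54723} \gamma_{1} - \frac{8836}{54723} \gamma_{2}. Because q(v) = q(w) = -\frac{25}{36}, conjugation by R sends v exactly to w.
Answer: -\frac{26978}{54723} \gamma_{1} - \frac{8836}{54723} \gamma_{2}


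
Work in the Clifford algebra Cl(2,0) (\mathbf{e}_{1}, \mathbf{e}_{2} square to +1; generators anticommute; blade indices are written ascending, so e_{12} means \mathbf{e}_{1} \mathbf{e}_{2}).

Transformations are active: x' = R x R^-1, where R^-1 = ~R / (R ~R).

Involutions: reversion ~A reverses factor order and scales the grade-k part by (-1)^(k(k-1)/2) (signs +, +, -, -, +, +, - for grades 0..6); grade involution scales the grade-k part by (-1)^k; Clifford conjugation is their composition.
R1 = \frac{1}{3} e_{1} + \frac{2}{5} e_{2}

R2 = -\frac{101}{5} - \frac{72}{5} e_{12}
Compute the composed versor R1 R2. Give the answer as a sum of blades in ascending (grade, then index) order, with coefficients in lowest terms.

Distribute over the terms of R1 (each basis-blade product reordered to ascending indices, repeated generators contracted through their squares):
(\frac{1}{3} e_{1}) R2 = -\frac{101}{15} e_{1} - \frac{24}{5} e_{2}
(\frac{2}{5} e_{2}) R2 = \frac{144}{25} e_{1} - \frac{202}{25} e_{2}
Summing the partial products and collecting blades:
Answer: -\frac{73}{75} e_{1} - \frac{322}{25} e_{2}


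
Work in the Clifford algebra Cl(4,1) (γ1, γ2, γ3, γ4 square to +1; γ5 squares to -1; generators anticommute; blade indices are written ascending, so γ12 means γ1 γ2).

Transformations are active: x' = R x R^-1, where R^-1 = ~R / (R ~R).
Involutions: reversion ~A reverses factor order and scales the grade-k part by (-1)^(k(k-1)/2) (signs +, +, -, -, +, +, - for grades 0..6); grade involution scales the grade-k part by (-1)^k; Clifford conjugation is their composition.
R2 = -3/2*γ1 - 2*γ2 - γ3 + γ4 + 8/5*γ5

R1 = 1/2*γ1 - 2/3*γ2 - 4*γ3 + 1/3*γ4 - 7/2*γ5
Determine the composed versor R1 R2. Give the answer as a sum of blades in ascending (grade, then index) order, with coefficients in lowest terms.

Distribute over the terms of R1 (each basis-blade product reordered to ascending indices, repeated generators contracted through their squares):
(1/2*γ1) R2 = -3/4 - γ12 - 1/2*γ13 + 1/2*γ14 + 4/5*γ15
(-2/3*γ2) R2 = 4/3 - γ12 + 2/3*γ23 - 2/3*γ24 - 16/15*γ25
(-4*γ3) R2 = 4 - 6*γ13 - 8*γ23 - 4*γ34 - 32/5*γ35
(1/3*γ4) R2 = 1/3 + 1/2*γ14 + 2/3*γ24 + 1/3*γ34 + 8/15*γ45
(-7/2*γ5) R2 = 28/5 - 21/4*γ15 - 7*γ25 - 7/2*γ35 + 7/2*γ45
Summing the partial products and collecting blades:
Answer: 631/60 - 2*γ12 - 13/2*γ13 + γ14 - 89/20*γ15 - 22/3*γ23 - 121/15*γ25 - 11/3*γ34 - 99/10*γ35 + 121/30*γ45


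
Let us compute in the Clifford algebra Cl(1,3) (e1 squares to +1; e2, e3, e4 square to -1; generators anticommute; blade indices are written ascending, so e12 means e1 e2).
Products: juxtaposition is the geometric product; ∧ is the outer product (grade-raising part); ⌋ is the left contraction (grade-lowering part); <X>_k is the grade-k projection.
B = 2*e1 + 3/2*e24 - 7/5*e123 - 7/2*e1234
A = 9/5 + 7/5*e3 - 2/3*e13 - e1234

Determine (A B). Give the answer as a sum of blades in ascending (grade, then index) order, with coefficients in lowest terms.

step 1: -7/2 + 18/5*e1 - 14/15*e2 + 4/3*e3 + 7/5*e4 + 49/25*e12 - 43/10*e13 + 11/30*e24 - 63/25*e123 + 49/10*e124 - 1/10*e234 - 53/10*e1234
Answer: -7/2 + 18/5*e1 - 14/15*e2 + 4/3*e3 + 7/5*e4 + 49/25*e12 - 43/10*e13 + 11/30*e24 - 63/25*e123 + 49/10*e124 - 1/10*e234 - 53/10*e1234


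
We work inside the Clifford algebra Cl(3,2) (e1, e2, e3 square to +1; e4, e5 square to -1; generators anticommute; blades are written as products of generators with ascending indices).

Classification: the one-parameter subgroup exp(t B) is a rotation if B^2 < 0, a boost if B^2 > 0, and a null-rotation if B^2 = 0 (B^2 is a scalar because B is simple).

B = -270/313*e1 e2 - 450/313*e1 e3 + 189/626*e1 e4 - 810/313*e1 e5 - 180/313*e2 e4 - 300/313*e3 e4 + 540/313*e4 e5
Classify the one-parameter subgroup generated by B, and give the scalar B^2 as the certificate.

B^2 term by term: the squares give (-270/313)^2*(e1 e2)^2 + (-450/313)^2*(e1 e3)^2 + (189/626)^2*(e1 e4)^2 + (-810/313)^2*(e1 e5)^2 + (-180/313)^2*(e2 e4)^2 + (-300/313)^2*(e3 e4)^2 + (540/313)^2*(e4 e5)^2 = 72900/97969*(-1) + 202500/97969*(-1) + 35721/391876*(+1) + 656100/97969*(+1) + 32400/97969*(+1) + 90000/97969*(+1) + 291600/97969*(-1) = 9/4 (each basis 2-blade squares to minus the product of its generators' squares); cross terms between blades sharing an index anticommute and cancel; the commuting (index-disjoint) pairs give grade-4 terms 2*c*c'*(blade product), which cancel blade by blade — e1 e2 e3 e4: 162000/97969 - 162000/97969 = 0; e1 e2 e4 e5: -291600/97969 + 291600/97969 = 0; e1 e3 e4 e5: -486000/97969 + 486000/97969 = 0 — confirming B is simple. So B^2 = 9/4.
Answer: boost, certificate B^2 = 9/4. Note: conjugating B changes its blade decomposition but never the scalar B^2 = 9/4, whose sign settles the classification.


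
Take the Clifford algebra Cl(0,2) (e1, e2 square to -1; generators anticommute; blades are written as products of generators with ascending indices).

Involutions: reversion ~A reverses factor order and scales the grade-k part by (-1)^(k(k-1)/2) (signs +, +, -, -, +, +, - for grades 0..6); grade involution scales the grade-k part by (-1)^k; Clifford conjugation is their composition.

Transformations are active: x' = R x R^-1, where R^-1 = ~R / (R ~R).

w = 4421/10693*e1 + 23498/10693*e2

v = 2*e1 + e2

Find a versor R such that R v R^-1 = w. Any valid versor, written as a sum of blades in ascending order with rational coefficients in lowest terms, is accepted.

Since q(v) = q(w) = -5, the sum R = v + w = 25807/10693*e1 + 34191/10693*e2 does the job whenever invertible.
Answer: 25807/10693*e1 + 34191/10693*e2


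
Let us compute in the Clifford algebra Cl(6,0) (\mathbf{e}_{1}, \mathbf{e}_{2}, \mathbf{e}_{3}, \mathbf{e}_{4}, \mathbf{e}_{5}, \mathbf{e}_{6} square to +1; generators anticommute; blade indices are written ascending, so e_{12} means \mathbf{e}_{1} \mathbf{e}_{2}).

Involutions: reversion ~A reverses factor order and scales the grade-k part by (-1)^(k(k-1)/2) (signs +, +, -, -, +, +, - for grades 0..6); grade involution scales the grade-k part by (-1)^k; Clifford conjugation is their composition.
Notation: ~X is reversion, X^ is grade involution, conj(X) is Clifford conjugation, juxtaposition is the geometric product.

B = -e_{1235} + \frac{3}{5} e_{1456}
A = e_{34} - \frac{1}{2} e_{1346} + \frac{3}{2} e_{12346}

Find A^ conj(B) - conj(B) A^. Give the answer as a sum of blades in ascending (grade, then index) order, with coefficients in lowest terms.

first term: \frac{3}{10} e_{35} - \frac{9}{10} e_{235} + \frac{3}{2} e_{456} + e_{1245} + \frac{3}{5} e_{1356} - \frac{1}{2} e_{2456}
second term: -\frac{3}{10} e_{35} + \frac{9}{10} e_{235} - \frac{3}{2} e_{456} - e_{1245} - \frac{3}{5} e_{1356} - \frac{1}{2} e_{2456}
Answer: \frac{3}{5} e_{35} - \frac{9}{5} e_{235} + 3 e_{456} + 2 e_{1245} + \frac{6}{5} e_{1356}


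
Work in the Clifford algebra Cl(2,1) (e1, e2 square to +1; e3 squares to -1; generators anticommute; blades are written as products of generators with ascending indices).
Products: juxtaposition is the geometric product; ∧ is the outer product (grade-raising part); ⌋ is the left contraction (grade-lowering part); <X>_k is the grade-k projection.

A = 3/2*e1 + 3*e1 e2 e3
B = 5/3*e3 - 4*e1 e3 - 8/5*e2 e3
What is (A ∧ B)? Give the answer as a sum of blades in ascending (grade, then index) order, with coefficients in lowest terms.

step 1: 5/2*e1 e3 - 12/5*e1 e2 e3
Answer: 5/2*e1 e3 - 12/5*e1 e2 e3


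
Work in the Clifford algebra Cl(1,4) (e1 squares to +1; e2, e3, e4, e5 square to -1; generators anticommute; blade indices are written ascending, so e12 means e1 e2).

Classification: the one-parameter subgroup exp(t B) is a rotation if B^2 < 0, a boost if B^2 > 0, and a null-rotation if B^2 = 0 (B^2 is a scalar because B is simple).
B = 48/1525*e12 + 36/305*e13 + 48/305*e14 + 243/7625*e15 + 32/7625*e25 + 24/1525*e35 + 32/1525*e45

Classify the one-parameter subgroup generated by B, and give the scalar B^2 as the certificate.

B^2 term by term: the squares give (48/1525)^2*(e12)^2 + (36/305)^2*(e13)^2 + (48/305)^2*(e14)^2 + (243/7625)^2*(e15)^2 + (32/7625)^2*(e25)^2 + (24/1525)^2*(e35)^2 + (32/1525)^2*(e45)^2 = 2304/2325625*(+1) + 1296/93025*(+1) + 2304/93025*(+1) + 59049/58140625*(+1) + 1024/58140625*(-1) + 576/2325625*(-1) + 1024/2325625*(-1) = 1/25 (each basis 2-blade squares to minus the product of its generators' squares); cross terms between blades sharing an index anticommute and cancel; the commuting (index-disjoint) pairs give grade-4 terms 2*c*c'*(blade product), which cancel blade by blade — e1235: 2304/2325625 - 2304/2325625 = 0; e1245: 3072/2325625 - 3072/2325625 = 0; e1345: 2304/465125 - 2304/465125 = 0 — confirming B is simple. So B^2 = 1/25.
Answer: boost, certificate B^2 = 1/25. Why this suffices: the scalar 1/25 survives any versor conjugation, so its sign alone determines the class however B is presented.


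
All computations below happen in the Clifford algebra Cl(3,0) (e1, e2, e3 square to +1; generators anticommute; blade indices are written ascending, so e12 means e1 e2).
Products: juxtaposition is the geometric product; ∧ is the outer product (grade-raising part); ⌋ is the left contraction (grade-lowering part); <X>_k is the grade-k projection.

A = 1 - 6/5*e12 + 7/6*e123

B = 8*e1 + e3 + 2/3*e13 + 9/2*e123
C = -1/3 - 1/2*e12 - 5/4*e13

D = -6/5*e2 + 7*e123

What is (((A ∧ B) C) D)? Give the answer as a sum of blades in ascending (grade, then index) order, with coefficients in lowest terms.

step 1: 8*e1 + e3 + 2/3*e13 + 33/10*e123
step 2: 5/6 - 17/12*e1 - 65/8*e2 - 521/60*e3 - 2/9*e13 - 1/3*e23 - 8/5*e123
step 3: 419/20 + 7/3*e1 - 23/9*e2 - 2/5*e3 - 709/12*e12 + 10991/200*e13 - 6101/300*e23 + 167/30*e123
Answer: 419/20 + 7/3*e1 - 23/9*e2 - 2/5*e3 - 709/12*e12 + 10991/200*e13 - 6101/300*e23 + 167/30*e123


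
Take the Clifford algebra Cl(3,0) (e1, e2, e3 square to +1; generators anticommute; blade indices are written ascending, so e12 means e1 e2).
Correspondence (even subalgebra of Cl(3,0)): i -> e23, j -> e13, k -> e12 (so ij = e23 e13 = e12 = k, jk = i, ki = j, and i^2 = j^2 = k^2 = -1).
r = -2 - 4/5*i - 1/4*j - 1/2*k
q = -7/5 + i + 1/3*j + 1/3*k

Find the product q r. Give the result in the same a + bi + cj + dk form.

In blades: q = -7/5 + 1/3*e12 + 1/3*e13 + e23, r = -2 - 1/2*e12 - 1/4*e13 - 4/5*e23.
Distribute q over r term by term (generator squares from the signature, products reordered to ascending indices): (-7/5)*r = 14/5 + 7/10*e12 + 7/20*e13 + 28/25*e23; (1/3*e12)*r = 1/6 - 2/3*e12 - 4/15*e13 + 1/12*e23; (1/3*e13)*r = 1/12 + 4/15*e12 - 2/3*e13 - 1/6*e23; (e23)*r = 4/5 - 1/4*e12 + 1/2*e13 - 2*e23.
Sum: 77/20 + 1/20*e12 - 1/12*e13 - 289/300*e23; translating back through the correspondence:
Answer: 77/20 - 289/300*i - 1/12*j + 1/20*k


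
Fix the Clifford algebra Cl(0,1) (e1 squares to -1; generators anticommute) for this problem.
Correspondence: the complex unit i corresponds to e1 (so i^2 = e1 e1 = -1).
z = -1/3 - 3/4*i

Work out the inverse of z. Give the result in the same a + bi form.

In blades: z = -1/3 - 3/4*e1.
With qbar = -1/3 + 3/4*e1 (scalar fixed, mapped units negated), z qbar = 97/144 (the sum of squared coefficients), so z^-1 = qbar / (97/144) = -48/97 + 108/97*e1; translating back:
Answer: -48/97 + 108/97*i


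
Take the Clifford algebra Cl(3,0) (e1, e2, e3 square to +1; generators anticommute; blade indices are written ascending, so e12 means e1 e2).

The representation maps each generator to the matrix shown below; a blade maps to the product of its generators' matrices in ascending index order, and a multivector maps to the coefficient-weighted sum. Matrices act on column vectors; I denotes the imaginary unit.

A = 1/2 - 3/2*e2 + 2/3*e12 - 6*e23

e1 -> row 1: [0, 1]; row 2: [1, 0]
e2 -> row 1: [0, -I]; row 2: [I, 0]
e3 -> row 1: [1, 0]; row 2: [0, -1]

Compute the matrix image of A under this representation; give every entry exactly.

Bivector images (products of the table entries): rho(e12) = rho(e1)rho(e2) = row 1: [I, 0]; row 2: [0, -I]; rho(e23) = rho(e2)rho(e3) = row 1: [0, I]; row 2: [I, 0].
M = (1/2)*1 + (-3/2)*rho(e2) + (2/3)*rho(e12) + (-6)*rho(e23), summed entrywise (1 is the identity matrix):
Answer: row 1: [1/2 + 2*I/3, -9*I/2]; row 2: [-15*I/2, 1/2 - 2*I/3]


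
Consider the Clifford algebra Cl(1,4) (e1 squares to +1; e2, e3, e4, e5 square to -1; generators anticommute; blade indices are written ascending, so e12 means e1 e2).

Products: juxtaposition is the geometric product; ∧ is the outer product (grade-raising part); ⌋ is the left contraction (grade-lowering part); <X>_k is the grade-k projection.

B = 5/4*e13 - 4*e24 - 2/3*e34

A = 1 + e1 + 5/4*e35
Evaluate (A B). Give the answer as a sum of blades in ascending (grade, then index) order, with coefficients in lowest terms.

step 1: 5/4*e3 + 5/4*e13 + 25/16*e15 - 4*e24 - 2/3*e34 + 5/6*e45 - 4*e124 - 2/3*e134 + 5*e2345
Answer: 5/4*e3 + 5/4*e13 + 25/16*e15 - 4*e24 - 2/3*e34 + 5/6*e45 - 4*e124 - 2/3*e134 + 5*e2345


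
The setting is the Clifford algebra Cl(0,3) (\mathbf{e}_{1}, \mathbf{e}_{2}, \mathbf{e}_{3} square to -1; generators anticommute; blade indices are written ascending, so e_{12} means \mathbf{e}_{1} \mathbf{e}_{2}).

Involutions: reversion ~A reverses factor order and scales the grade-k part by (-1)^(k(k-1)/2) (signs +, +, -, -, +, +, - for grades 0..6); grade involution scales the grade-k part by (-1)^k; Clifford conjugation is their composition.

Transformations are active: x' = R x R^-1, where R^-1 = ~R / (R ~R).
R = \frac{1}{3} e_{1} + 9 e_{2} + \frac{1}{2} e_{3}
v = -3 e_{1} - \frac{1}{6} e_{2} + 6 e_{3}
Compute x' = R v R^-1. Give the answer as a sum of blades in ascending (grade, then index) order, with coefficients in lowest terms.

~R = \frac{1}{3} e_{1} + 9 e_{2} + \frac{1}{2} e_{3}, and R ~R = -\frac{2929}{36}, so R^-1 = ~R / (-\frac{2929}{36}).
R v = -\frac{1}{2} + \frac{485}{18} e_{12} + \frac{7}{2} e_{13} + \frac{649}{12} e_{23}
Answer: \frac{8799}{2929} e_{1} + \frac{4873}{17574} e_{2} - \frac{17556}{2929} e_{3}


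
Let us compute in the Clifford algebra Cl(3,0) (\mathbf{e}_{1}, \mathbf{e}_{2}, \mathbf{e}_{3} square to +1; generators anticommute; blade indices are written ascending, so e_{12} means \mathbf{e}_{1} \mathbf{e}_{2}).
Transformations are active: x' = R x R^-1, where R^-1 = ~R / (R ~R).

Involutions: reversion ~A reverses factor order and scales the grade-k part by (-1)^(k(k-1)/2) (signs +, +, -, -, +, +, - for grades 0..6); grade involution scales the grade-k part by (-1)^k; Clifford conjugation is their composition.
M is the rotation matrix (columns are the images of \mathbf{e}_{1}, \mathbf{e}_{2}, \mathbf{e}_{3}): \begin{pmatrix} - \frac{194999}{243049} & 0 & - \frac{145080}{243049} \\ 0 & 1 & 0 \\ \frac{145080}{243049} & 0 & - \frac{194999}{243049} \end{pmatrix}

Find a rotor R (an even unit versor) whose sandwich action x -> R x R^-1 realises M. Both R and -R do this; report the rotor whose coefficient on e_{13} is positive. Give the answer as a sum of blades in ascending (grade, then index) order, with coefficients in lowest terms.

Method: write R = a + b12*e_{12} + b13*e_{13} + b23*e_{23} with a^2 + b12^2 + b13^2 + b23^2 = 1 (so R^-1 = ~R). Expanding the columns R e_j ~R gives tr M = 4a^2 - 1 and, from the antisymmetric part, M21 - M12 = -4a*b12, M13 - M31 = 4a*b13, M32 - M23 = -4a*b23.
Here tr M = -\frac{146949}{243049}, so a^2 = (1 + tr M)/4 = \frac{24025}{243049} and a = ±\frac{155}{493}. Taking a = \frac{155}{493}: M21 - M12 = 0, M13 - M31 = -\frac{290160}{243049}, M32 - M23 = 0, giving b12 = 0, b13 = -\frac{468}{493}, b23 = 0, i.e. R = \frac{155}{493} - \frac{468}{493} e_{13}.
Its e_{13} coefficient is negative, so report the other preimage -R.
Answer: -\frac{155}{493} + \frac{468}{493} e_{13}. Recall the cover is two-to-one: with M of trace -\frac{146949}{243049}, both preimages act alike, and the stated e_{13} sign chooses the sheet.


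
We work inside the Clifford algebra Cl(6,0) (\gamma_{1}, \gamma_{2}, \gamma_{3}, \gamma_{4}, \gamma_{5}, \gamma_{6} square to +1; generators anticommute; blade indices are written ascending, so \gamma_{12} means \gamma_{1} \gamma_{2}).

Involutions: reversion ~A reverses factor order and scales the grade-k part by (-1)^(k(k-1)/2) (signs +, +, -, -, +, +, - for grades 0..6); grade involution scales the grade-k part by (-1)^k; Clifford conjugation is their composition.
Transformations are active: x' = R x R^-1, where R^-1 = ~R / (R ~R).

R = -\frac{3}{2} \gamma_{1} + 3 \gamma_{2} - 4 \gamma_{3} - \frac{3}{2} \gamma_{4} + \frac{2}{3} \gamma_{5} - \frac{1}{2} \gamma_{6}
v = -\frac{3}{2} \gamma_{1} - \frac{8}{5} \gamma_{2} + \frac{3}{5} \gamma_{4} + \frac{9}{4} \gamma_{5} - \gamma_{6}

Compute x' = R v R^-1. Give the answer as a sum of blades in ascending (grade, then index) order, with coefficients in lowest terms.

~R = -\frac{3}{2} \gamma_{1} + 3 \gamma_{2} - 4 \gamma_{3} - \frac{3}{2} \gamma_{4} + \frac{2}{3} \gamma_{5} - \frac{1}{2} \gamma_{6}, and R ~R = \frac{1087}{36}, so R^-1 = ~R / (\frac{1087}{36}).
R v = -\frac{29}{20} + \frac{69}{10} \gamma_{12} - 6 \gamma_{13} - \frac{63}{20} \gamma_{14} - \frac{19}{8} \gamma_{15} + \frac{3}{4} \gamma_{16} - \frac{32}{5} \gamma_{23} - \frac{3}{5} \gamma_{24} + \frac{469}{60} \gamma_{25} - \frac{19}{5} \gamma_{26} - \frac{12}{5} \gamma_{34} - 9 \gamma_{35} + 4 \gamma_{36} - \frac{151}{40} \gamma_{45} + \frac{9}{5} \gamma_{46} + \frac{11}{24} \gamma_{56}
Answer: \frac{17871}{10870} \gamma_{1} + \frac{1426}{1087} \gamma_{2} + \frac{2088}{5435} \gamma_{3} - \frac{2478}{5435} \gamma_{4} - \frac{50307}{21740} \gamma_{5} + \frac{5696}{5435} \gamma_{6}


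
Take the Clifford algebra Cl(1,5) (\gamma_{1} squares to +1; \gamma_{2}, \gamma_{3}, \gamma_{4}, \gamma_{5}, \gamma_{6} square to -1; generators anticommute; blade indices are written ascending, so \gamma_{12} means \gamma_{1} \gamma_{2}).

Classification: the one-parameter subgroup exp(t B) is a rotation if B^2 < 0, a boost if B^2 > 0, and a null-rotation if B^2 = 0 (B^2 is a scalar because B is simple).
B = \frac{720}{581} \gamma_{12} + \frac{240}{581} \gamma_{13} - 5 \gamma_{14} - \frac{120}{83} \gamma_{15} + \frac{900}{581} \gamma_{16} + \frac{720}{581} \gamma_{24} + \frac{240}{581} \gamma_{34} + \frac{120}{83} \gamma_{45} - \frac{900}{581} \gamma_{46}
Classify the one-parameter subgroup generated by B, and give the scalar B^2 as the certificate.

B^2 term by term: the squares give (\frac{720}{581})^2*(\gamma_{12})^2 + (\frac{240}{581})^2*(\gamma_{13})^2 + (-5)^2*(\gamma_{14})^2 + (-\frac{120}{83})^2*(\gamma_{15})^2 + (\frac{900}{581})^2*(\gamma_{16})^2 + (\frac{720}{581})^2*(\gamma_{24})^2 + (\frac{240}{581})^2*(\gamma_{34})^2 + (\frac{120}{83})^2*(\gamma_{45})^2 + (-\frac{900}{581})^2*(\gamma_{46})^2 = \frac{518400}{337561}*(+1) + \frac{57600}{337561}*(+1) + 25*(+1) + \frac{14400}{6889}*(+1) + \frac{810000}{337561}*(+1) + \frac{518400}{337561}*(-1) + \frac{57600}{337561}*(-1) + \frac{14400}{6889}*(-1) + \frac{810000}{337561}*(-1) = 25 (each basis 2-blade squares to minus the product of its generators' squares); cross terms between blades sharing an index anticommute and cancel; the commuting (index-disjoint) pairs give grade-4 terms 2*c*c'*(blade product), which cancel blade by blade — \gamma_{1234}: \frac{345600}{337561} - \frac{345600}{337561} = 0; \gamma_{1245}: \frac{172800}{48223} - \frac{172800}{48223} = 0; \gamma_{1246}: -\frac{1296000}{337561} + \frac{1296000}{337561} = 0; \gamma_{1345}: \frac{57600}{48223} - \frac{57600}{48223} = 0; \gamma_{1346}: -\frac{432000}{337561} + \frac{432000}{337561} = 0; \gamma_{1456}: -\frac{216000}{48223} + \frac{216000}{48223} = 0 — confirming B is simple. So B^2 = 25.
Answer: boost, certificate B^2 = 25. No conjugation can change B^2 = 25; the sign gives the class.


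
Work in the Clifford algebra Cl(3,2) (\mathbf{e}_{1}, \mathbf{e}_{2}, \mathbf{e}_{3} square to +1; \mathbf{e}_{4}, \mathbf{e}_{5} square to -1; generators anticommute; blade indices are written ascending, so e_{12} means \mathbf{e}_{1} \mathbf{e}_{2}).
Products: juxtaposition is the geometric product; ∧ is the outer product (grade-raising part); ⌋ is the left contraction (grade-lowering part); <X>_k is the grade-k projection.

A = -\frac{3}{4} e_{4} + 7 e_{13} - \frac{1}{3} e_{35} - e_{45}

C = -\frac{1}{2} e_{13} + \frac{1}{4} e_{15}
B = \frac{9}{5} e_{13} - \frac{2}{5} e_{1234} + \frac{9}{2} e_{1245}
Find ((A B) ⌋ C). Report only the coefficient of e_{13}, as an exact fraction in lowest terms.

step 1: -\frac{63}{5} + \frac{9}{2} e_{12} + \frac{3}{5} e_{15} - \frac{14}{5} e_{24} + \frac{3}{10} e_{123} + \frac{27}{8} e_{125} - \frac{27}{20} e_{134} - \frac{3}{2} e_{1234} + \frac{2}{5} e_{1235} + \frac{2}{15} e_{1245} - \frac{9}{5} e_{1345} + \frac{63}{2} e_{2345}
step 2: \frac{3}{20} + \frac{63}{10} e_{13} - \frac{63}{20} e_{15}
Answer: \frac{63}{10}


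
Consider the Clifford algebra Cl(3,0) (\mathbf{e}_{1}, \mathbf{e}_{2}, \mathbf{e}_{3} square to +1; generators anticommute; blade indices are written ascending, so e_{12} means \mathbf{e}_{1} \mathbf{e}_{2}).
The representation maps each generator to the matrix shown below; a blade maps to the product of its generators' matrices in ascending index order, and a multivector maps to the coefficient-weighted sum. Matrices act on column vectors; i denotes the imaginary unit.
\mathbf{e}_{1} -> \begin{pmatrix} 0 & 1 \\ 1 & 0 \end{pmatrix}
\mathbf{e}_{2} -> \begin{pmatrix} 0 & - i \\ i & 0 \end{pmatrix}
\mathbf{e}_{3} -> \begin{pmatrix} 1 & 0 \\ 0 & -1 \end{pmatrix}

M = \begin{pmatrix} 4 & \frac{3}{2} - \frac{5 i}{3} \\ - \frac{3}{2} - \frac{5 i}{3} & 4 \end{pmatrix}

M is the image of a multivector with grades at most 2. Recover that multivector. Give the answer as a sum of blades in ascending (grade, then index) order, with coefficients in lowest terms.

Method: 1, rho(e_{1}), rho(e_{2}), rho(e_{3}) form a trace-orthogonal basis of the 2x2 complex matrices (tr(X Y) = 2 if X = Y, else 0), so M = m0*1 + m1*rho(e_{1}) + m2*rho(e_{2}) + m3*rho(e_{3}) with m0 = tr(M)/2 = 4, m1 = tr(M rho(e_{1}))/2 = - \frac{5 i}{3}, m2 = tr(M rho(e_{2}))/2 = \frac{3 i}{2}, m3 = tr(M rho(e_{3}))/2 = 0.
Multiplying table entries, the bivector images are rho(e_{12}) = i*rho(e_{3}), rho(e_{13}) = -i*rho(e_{2}), rho(e_{23}) = i*rho(e_{1}); with real blade coefficients the real parts of m0..m3 are the coefficients of 1, e_{1}, e_{2}, e_{3} and the imaginary parts give the bivectors (e_{23}: Im m1, e_{13}: -Im m2, e_{12}: Im m3).
Answer: 4 - \frac{3}{2} e_{13} - \frac{5}{3} e_{23}


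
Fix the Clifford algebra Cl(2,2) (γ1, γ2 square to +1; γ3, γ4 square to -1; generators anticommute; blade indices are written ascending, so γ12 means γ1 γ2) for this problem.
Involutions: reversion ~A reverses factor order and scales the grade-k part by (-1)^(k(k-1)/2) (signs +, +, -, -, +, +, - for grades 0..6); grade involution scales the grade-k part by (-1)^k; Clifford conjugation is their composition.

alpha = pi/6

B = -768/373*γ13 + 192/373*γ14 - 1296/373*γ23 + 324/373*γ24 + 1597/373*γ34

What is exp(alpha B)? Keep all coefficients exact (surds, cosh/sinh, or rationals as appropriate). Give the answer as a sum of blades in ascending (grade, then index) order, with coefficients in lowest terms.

B^2 term by term: the squares give (-768/373)^2*(γ13)^2 + (192/373)^2*(γ14)^2 + (-1296/373)^2*(γ23)^2 + (324/373)^2*(γ24)^2 + (1597/373)^2*(γ34)^2 = 589824/139129*(+1) + 36864/139129*(+1) + 1679616/139129*(+1) + 104976/139129*(+1) + 2550409/139129*(-1) = -1 (each basis 2-blade squares to minus the product of its generators' squares); cross terms between blades sharing an index anticommute and cancel; the commuting (index-disjoint) pairs give grade-4 terms 2*c*c'*(blade product), which cancel blade by blade — γ1234: 497664/139129 - 497664/139129 = 0 — confirming B is simple. So B^2 = -1.
B^2 = -1 — the series telescopes trigonometrically here: l = 1, alpha*l = pi/6, so exp(alpha B) = cos(pi/6) + (sin(pi/6)/1)*B = sqrt(3)/2 + (1/2)*B.
Answer: sqrt(3)/2 - 384/373*γ13 + 96/373*γ14 - 648/373*γ23 + 162/373*γ24 + 1597/746*γ34


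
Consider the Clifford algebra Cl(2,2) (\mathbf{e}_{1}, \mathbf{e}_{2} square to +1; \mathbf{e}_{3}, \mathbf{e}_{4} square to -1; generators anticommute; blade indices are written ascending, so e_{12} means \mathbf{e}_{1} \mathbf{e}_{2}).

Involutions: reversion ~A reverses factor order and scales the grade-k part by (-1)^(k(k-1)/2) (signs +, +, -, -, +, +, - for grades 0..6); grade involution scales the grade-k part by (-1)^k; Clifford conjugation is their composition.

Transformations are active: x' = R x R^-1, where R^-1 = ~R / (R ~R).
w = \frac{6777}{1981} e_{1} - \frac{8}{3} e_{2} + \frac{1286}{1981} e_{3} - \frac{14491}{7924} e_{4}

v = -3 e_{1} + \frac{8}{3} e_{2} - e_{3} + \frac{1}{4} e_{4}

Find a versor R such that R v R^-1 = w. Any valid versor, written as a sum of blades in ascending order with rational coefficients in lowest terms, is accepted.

Reasoning: v^2 = w^2 = \frac{2167}{144} since conjugation preserves the quadratic form; R = v + w = \frac{834}{1981} e_{1} - \frac{695}{1981} e_{3} - \frac{6255}{3962} e_{4} is then valid when invertible, keeping its own part and reversing (v - w)/2.
Answer: \frac{834}{1981} e_{1} - \frac{695}{1981} e_{3} - \frac{6255}{3962} e_{4}


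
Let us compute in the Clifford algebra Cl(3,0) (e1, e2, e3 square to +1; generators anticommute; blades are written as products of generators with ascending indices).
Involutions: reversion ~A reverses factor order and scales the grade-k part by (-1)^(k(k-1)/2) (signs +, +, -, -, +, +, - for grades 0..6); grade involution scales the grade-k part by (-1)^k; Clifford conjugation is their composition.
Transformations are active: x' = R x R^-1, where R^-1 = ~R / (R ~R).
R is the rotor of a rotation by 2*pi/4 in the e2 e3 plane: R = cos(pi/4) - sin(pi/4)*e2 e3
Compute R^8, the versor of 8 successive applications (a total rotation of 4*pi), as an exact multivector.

Half-angle bookkeeping: 8 applications in e2 e3 add up to rotor phase 8*pi/4 = 2*pi, so R^8 = cos(2*pi) - sin(2*pi)*e2 e3.
cos(2*pi) = 1 and sin(2*pi) = 0, so R^8 = 1. The total rotation 4*pi is 2 full turns, so every vector returns to itself, yet the rotor is +1, back on the identity sheet (an even number of 2*pi turns).
Answer: 1


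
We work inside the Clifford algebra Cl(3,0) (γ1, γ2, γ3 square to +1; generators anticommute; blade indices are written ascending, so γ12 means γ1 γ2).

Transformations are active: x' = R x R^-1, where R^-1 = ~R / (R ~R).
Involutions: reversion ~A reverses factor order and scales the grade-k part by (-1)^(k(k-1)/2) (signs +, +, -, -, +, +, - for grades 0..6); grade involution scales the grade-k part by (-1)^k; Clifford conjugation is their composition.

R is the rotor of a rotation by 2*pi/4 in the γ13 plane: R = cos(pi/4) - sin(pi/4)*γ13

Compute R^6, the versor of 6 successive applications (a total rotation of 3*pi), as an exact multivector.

Half-angle bookkeeping: 6 applications in γ13 add up to rotor phase 6*pi/4 = 3*pi/2, so R^6 = cos(3*pi/2) - sin(3*pi/2)*γ13.
cos(3*pi/2) = 0 and sin(3*pi/2) = -1, so R^6 = γ13. The net rotation is 1*pi (after discarding 1 full turn, each of which contributes a factor -1 to the rotor); the rotor keeps the half-angle phase exactly.
Answer: γ13


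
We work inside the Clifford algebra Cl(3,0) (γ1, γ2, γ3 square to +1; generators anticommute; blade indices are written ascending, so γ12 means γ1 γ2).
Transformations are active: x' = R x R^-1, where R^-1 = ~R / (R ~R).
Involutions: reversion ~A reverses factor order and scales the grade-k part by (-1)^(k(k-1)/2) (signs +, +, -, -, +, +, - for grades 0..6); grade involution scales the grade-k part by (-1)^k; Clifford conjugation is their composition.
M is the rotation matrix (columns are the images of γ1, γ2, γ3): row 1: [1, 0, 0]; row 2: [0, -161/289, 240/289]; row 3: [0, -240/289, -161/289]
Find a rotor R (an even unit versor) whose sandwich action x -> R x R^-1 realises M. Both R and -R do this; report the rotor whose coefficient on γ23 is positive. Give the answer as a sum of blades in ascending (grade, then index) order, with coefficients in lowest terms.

Method: write R = a + b12*γ12 + b13*γ13 + b23*γ23 with a^2 + b12^2 + b13^2 + b23^2 = 1 (so R^-1 = ~R). Expanding the columns R e_j ~R gives tr M = 4a^2 - 1 and, from the antisymmetric part, M21 - M12 = -4a*b12, M13 - M31 = 4a*b13, M32 - M23 = -4a*b23.
Here tr M = -33/289, so a^2 = (1 + tr M)/4 = 64/289 and a = ±8/17. Taking a = 8/17: M21 - M12 = 0, M13 - M31 = 0, M32 - M23 = -480/289, giving b12 = 0, b13 = 0, b23 = 15/17, i.e. R = 8/17 + 15/17*γ23.
Its γ23 coefficient is already positive.
Answer: 8/17 + 15/17*γ23. Key observation: the double cover Spin(3) -> SO(3) sends R and -R to the same matrix (trace -33/289 here), so the stated sign of the γ23 coefficient is what selects one sheet.


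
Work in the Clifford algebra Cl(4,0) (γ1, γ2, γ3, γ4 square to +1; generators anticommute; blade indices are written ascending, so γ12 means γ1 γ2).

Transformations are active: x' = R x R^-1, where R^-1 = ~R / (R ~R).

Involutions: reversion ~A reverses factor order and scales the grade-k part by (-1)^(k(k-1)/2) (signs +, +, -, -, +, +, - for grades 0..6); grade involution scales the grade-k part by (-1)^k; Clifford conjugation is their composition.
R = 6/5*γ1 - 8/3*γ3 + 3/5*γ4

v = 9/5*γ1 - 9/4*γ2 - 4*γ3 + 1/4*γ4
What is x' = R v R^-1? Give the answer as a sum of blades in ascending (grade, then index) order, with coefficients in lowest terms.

~R = 6/5*γ1 - 8/3*γ3 + 3/5*γ4, and R ~R = 401/45, so R^-1 = ~R / (401/45).
R v = 3893/300 - 27/10*γ12 - 39/50*γ14 - 6*γ23 + 27/20*γ24 + 26/15*γ34
Answer: 16992/10025*γ1 + 9/4*γ2 - 7552/2005*γ3 + 60049/40100*γ4


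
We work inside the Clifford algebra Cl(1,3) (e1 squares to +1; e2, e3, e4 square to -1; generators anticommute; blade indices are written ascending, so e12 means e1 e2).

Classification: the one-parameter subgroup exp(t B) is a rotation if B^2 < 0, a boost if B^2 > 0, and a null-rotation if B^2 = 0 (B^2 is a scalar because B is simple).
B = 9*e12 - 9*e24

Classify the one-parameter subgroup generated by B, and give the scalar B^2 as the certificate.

B^2 term by term: the squares give (9)^2*(e12)^2 + (-9)^2*(e24)^2 = 81*(+1) + 81*(-1) = 0 (each basis 2-blade squares to minus the product of its generators' squares); cross terms between blades sharing an index anticommute and cancel. So B^2 = 0.
Answer: null-rotation, certificate B^2 = 0. Check the certificate: B^2 = 0, and that sign is decisive whatever form B takes.


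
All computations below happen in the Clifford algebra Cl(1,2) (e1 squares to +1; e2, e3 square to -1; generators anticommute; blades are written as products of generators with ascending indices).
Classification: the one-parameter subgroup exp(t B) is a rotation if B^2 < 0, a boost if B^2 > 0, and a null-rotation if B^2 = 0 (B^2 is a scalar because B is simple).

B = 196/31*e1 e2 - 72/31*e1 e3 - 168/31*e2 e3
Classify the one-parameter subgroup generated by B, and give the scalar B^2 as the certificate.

B^2 term by term: the squares give (196/31)^2*(e1 e2)^2 + (-72/31)^2*(e1 e3)^2 + (-168/31)^2*(e2 e3)^2 = 38416/961*(+1) + 5184/961*(+1) + 28224/961*(-1) = 16 (each basis 2-blade squares to minus the product of its generators' squares); cross terms between blades sharing an index anticommute and cancel. So B^2 = 16.
Answer: boost, certificate B^2 = 16. One invariant decides it: the square 16 survives every conjugation, and its sign is exactly the classification.


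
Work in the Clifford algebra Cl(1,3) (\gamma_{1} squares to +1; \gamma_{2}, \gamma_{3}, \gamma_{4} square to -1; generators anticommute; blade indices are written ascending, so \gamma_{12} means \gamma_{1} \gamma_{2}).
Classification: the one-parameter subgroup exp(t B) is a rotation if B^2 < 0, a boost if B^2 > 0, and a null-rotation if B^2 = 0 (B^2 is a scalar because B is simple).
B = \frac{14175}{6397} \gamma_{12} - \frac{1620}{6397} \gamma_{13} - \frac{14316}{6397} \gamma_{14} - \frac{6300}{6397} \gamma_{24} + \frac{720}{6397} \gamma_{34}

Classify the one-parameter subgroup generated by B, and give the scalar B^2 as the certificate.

B^2 term by term: the squares give (\frac{14175}{6397})^2*(\gamma_{12})^2 + (-\frac{1620}{6397})^2*(\gamma_{13})^2 + (-\frac{14316}{6397})^2*(\gamma_{14})^2 + (-\frac{6300}{6397})^2*(\gamma_{24})^2 + (\frac{720}{6397})^2*(\gamma_{34})^2 = \frac{200930625}{40921609}*(+1) + \frac{2624400}{40921609}*(+1) + \frac{204947856}{40921609}*(+1) + \frac{39690000}{40921609}*(-1) + \frac{518400}{40921609}*(-1) = 9 (each basis 2-blade squares to minus the product of its generators' squares); cross terms between blades sharing an index anticommute and cancel; the commuting (index-disjoint) pairs give grade-4 terms 2*c*c'*(blade product), which cancel blade by blade — \gamma_{1234}: \frac{20412000}{40921609} - \frac{20412000}{40921609} = 0 — confirming B is simple. So B^2 = 9.
Answer: boost, certificate B^2 = 9. Key observation: B^2 = 9 is a conjugation invariant, so its sign decides the class regardless of the surface form of B.


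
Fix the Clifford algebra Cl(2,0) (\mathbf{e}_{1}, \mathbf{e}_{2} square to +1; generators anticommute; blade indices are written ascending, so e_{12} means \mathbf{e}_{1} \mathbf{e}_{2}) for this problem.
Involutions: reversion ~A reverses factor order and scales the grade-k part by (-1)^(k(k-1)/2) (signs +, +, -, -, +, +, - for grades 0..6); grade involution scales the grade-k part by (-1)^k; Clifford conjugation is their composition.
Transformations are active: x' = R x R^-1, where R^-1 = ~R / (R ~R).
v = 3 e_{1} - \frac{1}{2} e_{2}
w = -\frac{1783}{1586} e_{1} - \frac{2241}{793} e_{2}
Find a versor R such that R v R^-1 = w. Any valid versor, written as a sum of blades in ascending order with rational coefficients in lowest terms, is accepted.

Equal squares first: v^2 = w^2 = \frac{37}{4}. Then v + w = \frac{2975}{1586} e_{1} - \frac{5275}{1586} e_{2} is a versor taking v to w, provided it is invertible.
Answer: \frac{2975}{1586} e_{1} - \frac{5275}{1586} e_{2}
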